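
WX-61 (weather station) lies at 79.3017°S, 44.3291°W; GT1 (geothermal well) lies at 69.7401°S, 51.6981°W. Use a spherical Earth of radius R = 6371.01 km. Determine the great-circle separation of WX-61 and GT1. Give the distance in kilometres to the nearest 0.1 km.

Δφ = 9.5616°,  Δλ = -7.3690°
a = sin²(Δφ/2) + cos φ₁ cos φ₂ sin²(Δλ/2) = 0.007212
c = 2·arcsin(√a) = 0.170048 rad = 9.7430°
d = R·c = 6371.01 × 0.170048 = 1083.4 km

1083.4 km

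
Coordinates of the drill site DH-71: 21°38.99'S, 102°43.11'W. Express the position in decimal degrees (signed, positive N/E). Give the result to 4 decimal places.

-21.6498°, -102.7185°

lat: 21.6498° S → -21.6498°
lon: 102.7185° W → -102.7185°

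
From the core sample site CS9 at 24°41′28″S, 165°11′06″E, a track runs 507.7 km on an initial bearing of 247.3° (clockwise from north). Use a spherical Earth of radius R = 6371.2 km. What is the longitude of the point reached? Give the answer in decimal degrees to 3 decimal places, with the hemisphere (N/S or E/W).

160.483°E

CS9: φ = -24.69111°, λ = +165.18500°
δ = d/R = 507.7/6371.2 = 0.079687 rad
φ₂ = arcsin(sin φ₁ cos δ + cos φ₁ sin δ cos θ)
   = arcsin(-0.41773·0.99683 + 0.90857·0.07960·-0.38591) = -26.37927°
λ₂ = λ₁ + atan2(sin θ sin δ cos φ₁, cos δ − sin φ₁ sin φ₂) = 160.48309°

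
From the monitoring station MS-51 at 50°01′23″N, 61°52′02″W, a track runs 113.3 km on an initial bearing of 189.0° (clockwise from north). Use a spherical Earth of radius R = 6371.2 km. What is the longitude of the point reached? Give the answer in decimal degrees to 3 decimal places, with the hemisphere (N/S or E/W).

MS-51: φ = +50.02306°, λ = -61.86722°
δ = d/R = 113.3/6371.2 = 0.017783 rad
φ₂ = arcsin(sin φ₁ cos δ + cos φ₁ sin δ cos θ)
   = arcsin(0.76630·0.99984 + 0.64248·0.01778·-0.98769) = 49.01644°
λ₂ = λ₁ + atan2(sin θ sin δ cos φ₁, cos δ − sin φ₁ sin φ₂) = -62.11024°

62.110°W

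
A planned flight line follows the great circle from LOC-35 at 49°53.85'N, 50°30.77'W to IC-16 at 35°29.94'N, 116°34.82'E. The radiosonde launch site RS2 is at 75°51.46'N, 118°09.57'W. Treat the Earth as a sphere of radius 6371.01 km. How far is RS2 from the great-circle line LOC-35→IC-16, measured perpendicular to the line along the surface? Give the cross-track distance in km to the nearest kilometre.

2096 km

LOC-35: φ = +49.89750°, λ = -50.51283°
IC-16: φ = +35.49900°, λ = +116.58033°
RS2: φ = +75.85767°, λ = -118.15950°
δ₁₃ = central angle LOC-35→RS2 = 0.640883 rad  (haversine)
θ₁₃ = bearing LOC-35→RS2 = 337.794°,  θ₁₂ = bearing LOC-35→IC-16 = 10.501°
dₓₜ = R·arcsin(sin δ₁₃ · sin(θ₁₃ − θ₁₂)) = 6371.01·arcsin(0.59790·sin(327.293°)) = -2095.928 km
|dₓₜ| = 2095.928 km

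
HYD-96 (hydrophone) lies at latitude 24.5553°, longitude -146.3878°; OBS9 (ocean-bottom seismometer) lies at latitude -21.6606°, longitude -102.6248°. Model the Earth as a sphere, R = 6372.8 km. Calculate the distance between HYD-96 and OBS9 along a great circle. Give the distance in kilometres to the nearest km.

Δφ = -46.2159°,  Δλ = 43.7630°
a = sin²(Δφ/2) + cos φ₁ cos φ₂ sin²(Δλ/2) = 0.271442
c = 2·arcsin(√a) = 1.096047 rad = 62.7989°
d = R·c = 6372.8 × 1.096047 = 6984.9 km

6985 km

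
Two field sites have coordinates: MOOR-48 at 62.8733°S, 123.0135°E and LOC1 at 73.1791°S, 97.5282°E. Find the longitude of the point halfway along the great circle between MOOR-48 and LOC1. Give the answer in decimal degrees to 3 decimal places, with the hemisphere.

Bx = cos φ₂ cos Δλ = 0.261223,  By = cos φ₂ sin Δλ = -0.124515
φₘ = atan2(sin φ₁ + sin φ₂, √((cos φ₁ + Bx)² + By²)) = -68.49264°
λₘ = λ₁ + atan2(By, cos φ₁ + Bx) = 113.16419°

113.164°E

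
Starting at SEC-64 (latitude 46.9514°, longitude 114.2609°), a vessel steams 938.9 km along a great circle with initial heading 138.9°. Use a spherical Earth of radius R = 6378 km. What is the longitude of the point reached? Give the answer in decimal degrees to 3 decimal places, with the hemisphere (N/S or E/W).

121.529°E

δ = d/R = 938.9/6378 = 0.147209 rad
φ₂ = arcsin(sin φ₁ cos δ + cos φ₁ sin δ cos θ)
   = arcsin(0.73077·0.98918 + 0.68262·0.14668·-0.75356) = 40.34740°
λ₂ = λ₁ + atan2(sin θ sin δ cos φ₁, cos δ − sin φ₁ sin φ₂) = 121.52925°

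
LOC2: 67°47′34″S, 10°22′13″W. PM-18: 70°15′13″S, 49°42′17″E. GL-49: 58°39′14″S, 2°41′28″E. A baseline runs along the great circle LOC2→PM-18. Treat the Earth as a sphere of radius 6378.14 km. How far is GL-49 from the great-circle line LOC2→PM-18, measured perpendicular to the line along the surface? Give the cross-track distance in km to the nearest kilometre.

1201 km

LOC2: φ = -67.79278°, λ = -10.37028°
PM-18: φ = -70.25361°, λ = +49.70472°
GL-49: φ = -58.65389°, λ = +2.69111°
δ₁₃ = central angle LOC2→GL-49 = 0.188857 rad  (haversine)
θ₁₃ = bearing LOC2→GL-49 = 38.772°,  θ₁₂ = bearing LOC2→PM-18 = 124.293°
dₓₜ = R·arcsin(sin δ₁₃ · sin(θ₁₃ − θ₁₂)) = 6378.14·arcsin(0.18774·sin(-85.521°)) = -1200.833 km
|dₓₜ| = 1200.833 km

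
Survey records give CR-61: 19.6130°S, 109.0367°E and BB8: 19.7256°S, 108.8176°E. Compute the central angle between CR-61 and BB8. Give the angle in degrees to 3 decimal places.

0.235°

Δφ = -0.1126°,  Δλ = -0.2191°
a = sin²(Δφ/2) + cos φ₁ cos φ₂ sin²(Δλ/2) = 0.000004
c = 2·arcsin(√a) = 0.004102 rad = 0.2350°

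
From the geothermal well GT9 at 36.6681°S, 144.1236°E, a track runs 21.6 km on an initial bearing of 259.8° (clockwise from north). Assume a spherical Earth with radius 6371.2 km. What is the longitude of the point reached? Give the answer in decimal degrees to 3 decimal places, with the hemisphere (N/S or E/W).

δ = d/R = 21.6/6371.2 = 0.003390 rad
φ₂ = arcsin(sin φ₁ cos δ + cos φ₁ sin δ cos θ)
   = arcsin(-0.59718·0.99999 + 0.80211·0.00339·-0.17708) = -36.70226°
λ₂ = λ₁ + atan2(sin θ sin δ cos φ₁, cos δ − sin φ₁ sin φ₂) = 143.88515°

143.885°E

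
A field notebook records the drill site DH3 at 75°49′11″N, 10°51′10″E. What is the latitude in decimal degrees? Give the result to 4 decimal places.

75.8197°N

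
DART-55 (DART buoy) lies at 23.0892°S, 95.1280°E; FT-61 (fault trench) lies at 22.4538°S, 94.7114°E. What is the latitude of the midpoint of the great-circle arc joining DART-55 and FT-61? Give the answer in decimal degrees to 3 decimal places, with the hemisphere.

22.772°S

Bx = cos φ₂ cos Δλ = 0.924163,  By = cos φ₂ sin Δλ = -0.006720
φₘ = atan2(sin φ₁ + sin φ₂, √((cos φ₁ + Bx)² + By²)) = -22.77164°
λₘ = λ₁ + atan2(By, cos φ₁ + Bx) = 94.91922°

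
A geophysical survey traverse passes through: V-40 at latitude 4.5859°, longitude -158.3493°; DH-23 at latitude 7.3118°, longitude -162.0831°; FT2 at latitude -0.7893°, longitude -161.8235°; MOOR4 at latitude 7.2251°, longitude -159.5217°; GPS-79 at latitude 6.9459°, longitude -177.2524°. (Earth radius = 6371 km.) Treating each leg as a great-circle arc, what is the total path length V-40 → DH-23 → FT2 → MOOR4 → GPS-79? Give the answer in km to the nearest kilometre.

4297 km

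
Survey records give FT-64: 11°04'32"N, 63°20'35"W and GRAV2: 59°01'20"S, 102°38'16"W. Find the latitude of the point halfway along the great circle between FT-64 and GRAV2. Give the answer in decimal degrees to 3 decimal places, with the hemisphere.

25.139°S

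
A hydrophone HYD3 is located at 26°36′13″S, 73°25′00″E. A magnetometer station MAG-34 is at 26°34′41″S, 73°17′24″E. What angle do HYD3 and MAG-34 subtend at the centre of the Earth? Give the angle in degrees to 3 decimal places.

HYD3: φ = -26.60361°, λ = +73.41667°
MAG-34: φ = -26.57806°, λ = +73.29000°
Δφ = 0.0256°,  Δλ = -0.1267°
a = sin²(Δφ/2) + cos φ₁ cos φ₂ sin²(Δλ/2) = 0.000001
c = 2·arcsin(√a) = 0.002027 rad = 0.1161°

0.116°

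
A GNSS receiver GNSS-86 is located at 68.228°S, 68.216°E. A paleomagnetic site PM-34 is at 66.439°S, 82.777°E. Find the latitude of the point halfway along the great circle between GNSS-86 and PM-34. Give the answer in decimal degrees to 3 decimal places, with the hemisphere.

Bx = cos φ₂ cos Δλ = 0.386886,  By = cos φ₂ sin Δλ = 0.100495
φₘ = atan2(sin φ₁ + sin φ₂, √((cos φ₁ + Bx)² + By²)) = -67.49773°
λₘ = λ₁ + atan2(By, cos φ₁ + Bx) = 75.77016°

67.498°S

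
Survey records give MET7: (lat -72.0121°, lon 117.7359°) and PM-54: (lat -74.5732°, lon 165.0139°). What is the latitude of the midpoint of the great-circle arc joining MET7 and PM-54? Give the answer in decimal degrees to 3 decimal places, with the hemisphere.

74.618°S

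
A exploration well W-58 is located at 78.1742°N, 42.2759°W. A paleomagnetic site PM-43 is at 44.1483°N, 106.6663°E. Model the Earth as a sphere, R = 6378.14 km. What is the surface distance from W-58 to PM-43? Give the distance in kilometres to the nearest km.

6260 km

Δφ = -34.0259°,  Δλ = 148.9422°
a = sin²(Δφ/2) + cos φ₁ cos φ₂ sin²(Δλ/2) = 0.222118
c = 2·arcsin(√a) = 0.981514 rad = 56.2366°
d = R·c = 6378.14 × 0.981514 = 6260.2 km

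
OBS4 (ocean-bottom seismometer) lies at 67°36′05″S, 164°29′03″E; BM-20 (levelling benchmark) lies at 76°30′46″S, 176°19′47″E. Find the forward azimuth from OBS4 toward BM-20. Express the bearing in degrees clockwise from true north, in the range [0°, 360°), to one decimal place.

OBS4: φ = -67.60139°, λ = +164.48417°
BM-20: φ = -76.51278°, λ = +176.32972°
Δλ = 11.8456°
y = sin Δλ · cos φ₂ = 0.047876
x = cos φ₁ sin φ₂ − sin φ₁ cos φ₂ cos Δλ = -0.159499
θ = atan2(y, x) = 163.2921° → 163.2921° (mod 360°)

163.3°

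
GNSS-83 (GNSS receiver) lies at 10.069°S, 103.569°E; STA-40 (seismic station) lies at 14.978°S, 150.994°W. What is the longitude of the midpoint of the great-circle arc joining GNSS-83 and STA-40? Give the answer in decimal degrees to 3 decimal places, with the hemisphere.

155.571°E

Bx = cos φ₂ cos Δλ = -0.257135,  By = cos φ₂ sin Δλ = 0.931175
φₘ = atan2(sin φ₁ + sin φ₂, √((cos φ₁ + Bx)² + By²)) = -20.13681°
λₘ = λ₁ + atan2(By, cos φ₁ + Bx) = 155.57093°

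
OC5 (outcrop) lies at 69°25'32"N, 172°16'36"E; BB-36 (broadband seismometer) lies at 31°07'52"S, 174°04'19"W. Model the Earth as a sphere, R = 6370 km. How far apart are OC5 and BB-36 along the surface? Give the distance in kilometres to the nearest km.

OC5: φ = +69.42556°, λ = +172.27667°
BB-36: φ = -31.13111°, λ = -174.07194°
Δφ = -100.5567°,  Δλ = 13.6514°
a = sin²(Δφ/2) + cos φ₁ cos φ₂ sin²(Δλ/2) = 0.595853
c = 2·arcsin(√a) = 1.763696 rad = 101.0524°
d = R·c = 6370 × 1.763696 = 11234.7 km

11235 km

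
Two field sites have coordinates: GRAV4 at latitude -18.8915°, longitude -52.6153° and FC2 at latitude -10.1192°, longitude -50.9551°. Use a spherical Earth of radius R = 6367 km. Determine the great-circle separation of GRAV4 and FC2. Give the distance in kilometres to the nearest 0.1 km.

Δφ = 8.7723°,  Δλ = 1.6602°
a = sin²(Δφ/2) + cos φ₁ cos φ₂ sin²(Δλ/2) = 0.006044
c = 2·arcsin(√a) = 0.155648 rad = 8.9180°
d = R·c = 6367 × 0.155648 = 991.0 km

991.0 km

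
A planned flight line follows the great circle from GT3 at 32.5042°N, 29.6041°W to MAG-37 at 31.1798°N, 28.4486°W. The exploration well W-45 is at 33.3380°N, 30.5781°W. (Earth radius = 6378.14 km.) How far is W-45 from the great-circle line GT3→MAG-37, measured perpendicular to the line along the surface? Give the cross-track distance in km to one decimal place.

δ₁₃ = central angle GT3→W-45 = 0.020381 rad  (haversine)
θ₁₃ = bearing GT3→W-45 = 315.826°,  θ₁₂ = bearing GT3→MAG-37 = 143.149°
dₓₜ = R·arcsin(sin δ₁₃ · sin(θ₁₃ − θ₁₂)) = 6378.14·arcsin(0.02038·sin(172.677°)) = 16.568 km
|dₓₜ| = 16.568 km

16.6 km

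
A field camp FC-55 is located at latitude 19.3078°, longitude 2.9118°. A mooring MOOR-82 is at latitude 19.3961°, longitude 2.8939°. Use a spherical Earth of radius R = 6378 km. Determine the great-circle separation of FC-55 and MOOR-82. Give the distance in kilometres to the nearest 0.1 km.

Δφ = 0.0883°,  Δλ = -0.0179°
a = sin²(Δφ/2) + cos φ₁ cos φ₂ sin²(Δλ/2) = 0.000001
c = 2·arcsin(√a) = 0.001569 rad = 0.0899°
d = R·c = 6378 × 0.001569 = 10.0 km

10.0 km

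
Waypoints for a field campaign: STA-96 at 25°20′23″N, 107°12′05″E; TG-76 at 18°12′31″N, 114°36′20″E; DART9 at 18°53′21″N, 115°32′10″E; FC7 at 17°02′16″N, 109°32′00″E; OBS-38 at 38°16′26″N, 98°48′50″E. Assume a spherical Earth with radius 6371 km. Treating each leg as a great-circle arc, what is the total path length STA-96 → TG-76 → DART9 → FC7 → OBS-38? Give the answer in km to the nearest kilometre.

4474 km

STA-96: φ = +25.33972°, λ = +107.20139°
TG-76: φ = +18.20861°, λ = +114.60556°
DART9: φ = +18.88917°, λ = +115.53611°
FC7: φ = +17.03778°, λ = +109.53333°
OBS-38: φ = +38.27389°, λ = +98.81389°
STA-96→TG-76: c = 0.172806 rad, d = 1100.95 km
TG-76→DART9: c = 0.019446 rad, d = 123.89 km
DART9→FC7: c = 0.104759 rad, d = 667.42 km
FC7→OBS-38: c = 0.405266 rad, d = 2581.95 km
Total = 1100.95 + 123.89 + 667.42 + 2581.95 = 4474.21 km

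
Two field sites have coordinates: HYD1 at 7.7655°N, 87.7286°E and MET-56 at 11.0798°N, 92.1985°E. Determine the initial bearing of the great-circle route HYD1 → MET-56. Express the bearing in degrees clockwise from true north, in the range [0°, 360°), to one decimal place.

52.7°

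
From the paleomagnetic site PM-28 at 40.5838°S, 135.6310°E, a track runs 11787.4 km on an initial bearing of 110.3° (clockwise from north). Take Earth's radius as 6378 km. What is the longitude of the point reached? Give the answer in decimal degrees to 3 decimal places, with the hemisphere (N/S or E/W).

109.141°W

δ = d/R = 11787.4/6378 = 1.848134 rad
φ₂ = arcsin(sin φ₁ cos δ + cos φ₁ sin δ cos θ)
   = arcsin(-0.65056·-0.27380 + 0.75946·0.96179·-0.34694) = -4.31806°
λ₂ = λ₁ + atan2(sin θ sin δ cos φ₁, cos δ − sin φ₁ sin φ₂) = -109.14087°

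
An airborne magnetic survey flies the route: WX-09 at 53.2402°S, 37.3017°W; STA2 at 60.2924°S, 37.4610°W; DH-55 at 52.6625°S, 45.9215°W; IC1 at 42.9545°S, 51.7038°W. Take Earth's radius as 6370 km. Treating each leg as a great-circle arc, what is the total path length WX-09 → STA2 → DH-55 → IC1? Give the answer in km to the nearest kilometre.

2939 km

WX-09→STA2: c = 0.123093 rad, d = 784.11 km
STA2→DH-55: c = 0.155879 rad, d = 992.95 km
DH-55→IC1: c = 0.182344 rad, d = 1161.53 km
Total = 784.11 + 992.95 + 1161.53 = 2938.59 km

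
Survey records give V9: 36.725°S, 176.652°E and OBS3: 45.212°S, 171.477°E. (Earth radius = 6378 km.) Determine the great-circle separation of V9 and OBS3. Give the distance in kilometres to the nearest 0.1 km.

Δφ = -8.4870°,  Δλ = -5.1750°
a = sin²(Δφ/2) + cos φ₁ cos φ₂ sin²(Δλ/2) = 0.006626
c = 2·arcsin(√a) = 0.162982 rad = 9.3382°
d = R·c = 6378 × 0.162982 = 1039.5 km

1039.5 km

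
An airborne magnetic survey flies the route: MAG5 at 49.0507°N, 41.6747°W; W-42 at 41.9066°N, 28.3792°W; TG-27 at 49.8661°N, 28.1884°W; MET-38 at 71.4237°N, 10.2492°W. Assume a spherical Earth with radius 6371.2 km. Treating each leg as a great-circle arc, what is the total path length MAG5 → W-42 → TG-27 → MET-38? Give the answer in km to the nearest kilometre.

MAG5→W-42: c = 0.204499 rad, d = 1302.90 km
W-42→TG-27: c = 0.138939 rad, d = 885.21 km
TG-27→MET-38: c = 0.402548 rad, d = 2564.71 km
Total = 1302.90 + 885.21 + 2564.71 = 4752.82 km

4753 km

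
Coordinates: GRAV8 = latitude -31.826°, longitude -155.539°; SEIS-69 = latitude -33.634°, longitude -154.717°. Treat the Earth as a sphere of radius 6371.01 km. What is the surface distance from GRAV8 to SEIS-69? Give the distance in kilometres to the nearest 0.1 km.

Δφ = -1.8080°,  Δλ = 0.8220°
a = sin²(Δφ/2) + cos φ₁ cos φ₂ sin²(Δλ/2) = 0.000285
c = 2·arcsin(√a) = 0.033784 rad = 1.9357°
d = R·c = 6371.01 × 0.033784 = 215.2 km

215.2 km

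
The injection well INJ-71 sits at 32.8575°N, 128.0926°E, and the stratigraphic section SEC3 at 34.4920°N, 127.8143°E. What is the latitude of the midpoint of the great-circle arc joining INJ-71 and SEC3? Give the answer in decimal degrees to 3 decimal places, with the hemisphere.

33.675°N

Bx = cos φ₂ cos Δλ = 0.824196,  By = cos φ₂ sin Δλ = -0.004003
φₘ = atan2(sin φ₁ + sin φ₂, √((cos φ₁ + Bx)² + By²)) = 33.67483°
λₘ = λ₁ + atan2(By, cos φ₁ + Bx) = 127.95477°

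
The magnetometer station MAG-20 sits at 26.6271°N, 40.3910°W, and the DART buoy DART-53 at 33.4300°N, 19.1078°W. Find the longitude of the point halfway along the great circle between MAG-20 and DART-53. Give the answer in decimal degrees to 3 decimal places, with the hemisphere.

Bx = cos φ₂ cos Δλ = 0.777641,  By = cos φ₂ sin Δλ = 0.302927
φₘ = atan2(sin φ₁ + sin φ₂, √((cos φ₁ + Bx)² + By²)) = 30.46053°
λₘ = λ₁ + atan2(By, cos φ₁ + Bx) = -30.11925°

30.119°W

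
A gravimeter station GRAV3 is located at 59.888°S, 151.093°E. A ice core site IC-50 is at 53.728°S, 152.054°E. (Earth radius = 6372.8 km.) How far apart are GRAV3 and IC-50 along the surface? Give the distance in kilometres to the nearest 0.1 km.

Δφ = 6.1600°,  Δλ = 0.9610°
a = sin²(Δφ/2) + cos φ₁ cos φ₂ sin²(Δλ/2) = 0.002908
c = 2·arcsin(√a) = 0.107901 rad = 6.1823°
d = R·c = 6372.8 × 0.107901 = 687.6 km

687.6 km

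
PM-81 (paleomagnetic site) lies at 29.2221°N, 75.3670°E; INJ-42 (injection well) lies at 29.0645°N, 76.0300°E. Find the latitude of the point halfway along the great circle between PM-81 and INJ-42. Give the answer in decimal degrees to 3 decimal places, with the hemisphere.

Bx = cos φ₂ cos Δλ = 0.874015,  By = cos φ₂ sin Δλ = 0.010114
φₘ = atan2(sin φ₁ + sin φ₂, √((cos φ₁ + Bx)² + By²)) = 29.14371°
λₘ = λ₁ + atan2(By, cos φ₁ + Bx) = 75.69875°

29.144°N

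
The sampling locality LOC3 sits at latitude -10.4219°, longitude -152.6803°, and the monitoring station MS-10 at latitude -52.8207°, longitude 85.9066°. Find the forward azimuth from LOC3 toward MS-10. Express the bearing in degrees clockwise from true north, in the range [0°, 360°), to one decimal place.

211.5°

Δλ = -121.4131°
y = sin Δλ · cos φ₂ = -0.515738
x = cos φ₁ sin φ₂ − sin φ₁ cos φ₂ cos Δλ = -0.840580
θ = atan2(y, x) = -148.4688° → 211.5312° (mod 360°)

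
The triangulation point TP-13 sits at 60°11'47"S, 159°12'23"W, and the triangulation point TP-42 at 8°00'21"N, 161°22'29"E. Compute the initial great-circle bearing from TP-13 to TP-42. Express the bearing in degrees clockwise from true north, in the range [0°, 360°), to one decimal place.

319.4°

TP-13: φ = -60.19639°, λ = -159.20639°
TP-42: φ = +8.00583°, λ = +161.37472°
Δλ = -39.4189°
y = sin Δλ · cos φ₂ = -0.628797
x = cos φ₁ sin φ₂ − sin φ₁ cos φ₂ cos Δλ = 0.733036
θ = atan2(y, x) = -40.6229° → 319.3771° (mod 360°)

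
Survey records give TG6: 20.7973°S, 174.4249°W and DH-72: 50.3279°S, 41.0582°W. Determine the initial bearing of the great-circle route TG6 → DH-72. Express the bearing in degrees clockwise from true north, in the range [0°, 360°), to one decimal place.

152.1°

Δλ = 133.3667°
y = sin Δλ · cos φ₂ = 0.464095
x = cos φ₁ sin φ₂ − sin φ₁ cos φ₂ cos Δλ = -0.875204
θ = atan2(y, x) = 152.0643° → 152.0643° (mod 360°)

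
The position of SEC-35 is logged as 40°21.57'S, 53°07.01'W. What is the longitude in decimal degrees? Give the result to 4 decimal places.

53° + 7.01′/60 = 53 + 0.11683 = 53.1168°

53.1168°W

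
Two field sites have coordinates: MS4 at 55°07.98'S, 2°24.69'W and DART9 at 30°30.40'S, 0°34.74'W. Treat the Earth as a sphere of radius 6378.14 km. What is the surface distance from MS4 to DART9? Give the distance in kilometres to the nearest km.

2745 km

MS4: φ = -55.13300°, λ = -2.41150°
DART9: φ = -30.50667°, λ = -0.57900°
Δφ = 24.6263°,  Δλ = 1.8325°
a = sin²(Δφ/2) + cos φ₁ cos φ₂ sin²(Δλ/2) = 0.045604
c = 2·arcsin(√a) = 0.430415 rad = 24.6609°
d = R·c = 6378.14 × 0.430415 = 2745.2 km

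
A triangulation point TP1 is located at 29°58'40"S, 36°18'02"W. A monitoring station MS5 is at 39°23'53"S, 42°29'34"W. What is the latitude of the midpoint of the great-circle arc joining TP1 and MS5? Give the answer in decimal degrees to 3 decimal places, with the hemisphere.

TP1: φ = -29.97778°, λ = -36.30056°
MS5: φ = -39.39806°, λ = -42.49278°
Bx = cos φ₂ cos Δλ = 0.768247,  By = cos φ₂ sin Δλ = -0.083353
φₘ = atan2(sin φ₁ + sin φ₂, √((cos φ₁ + Bx)² + By²)) = -34.72696°
λₘ = λ₁ + atan2(By, cos φ₁ + Bx) = -39.21994°

34.727°S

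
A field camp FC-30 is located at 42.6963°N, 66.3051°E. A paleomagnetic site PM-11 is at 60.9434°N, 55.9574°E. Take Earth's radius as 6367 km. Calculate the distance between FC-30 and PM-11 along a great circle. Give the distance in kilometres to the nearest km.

2143 km

Δφ = 18.2471°,  Δλ = -10.3477°
a = sin²(Δφ/2) + cos φ₁ cos φ₂ sin²(Δλ/2) = 0.028045
c = 2·arcsin(√a) = 0.336520 rad = 19.2812°
d = R·c = 6367 × 0.336520 = 2142.6 km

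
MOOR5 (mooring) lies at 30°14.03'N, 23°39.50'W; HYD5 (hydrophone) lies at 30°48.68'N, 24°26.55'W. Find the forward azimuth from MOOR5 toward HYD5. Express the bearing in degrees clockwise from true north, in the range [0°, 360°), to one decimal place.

310.7°

MOOR5: φ = +30.23383°, λ = -23.65833°
HYD5: φ = +30.81133°, λ = -24.44250°
Δλ = -0.7842°
y = sin Δλ · cos φ₂ = -0.011754
x = cos φ₁ sin φ₂ − sin φ₁ cos φ₂ cos Δλ = 0.010120
θ = atan2(y, x) = -49.2737° → 310.7263° (mod 360°)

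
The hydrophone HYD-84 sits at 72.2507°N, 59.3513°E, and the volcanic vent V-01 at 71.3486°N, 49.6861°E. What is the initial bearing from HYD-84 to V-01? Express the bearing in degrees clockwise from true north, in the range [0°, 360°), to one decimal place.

258.0°

Δλ = -9.6652°
y = sin Δλ · cos φ₂ = -0.053693
x = cos φ₁ sin φ₂ − sin φ₁ cos φ₂ cos Δλ = -0.011421
θ = atan2(y, x) = -102.0079° → 257.9921° (mod 360°)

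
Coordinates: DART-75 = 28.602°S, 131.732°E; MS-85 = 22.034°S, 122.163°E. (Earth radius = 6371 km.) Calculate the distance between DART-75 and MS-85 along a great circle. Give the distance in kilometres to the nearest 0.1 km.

1206.8 km

Δφ = 6.5680°,  Δλ = -9.5690°
a = sin²(Δφ/2) + cos φ₁ cos φ₂ sin²(Δλ/2) = 0.008943
c = 2·arcsin(√a) = 0.189423 rad = 10.8531°
d = R·c = 6371 × 0.189423 = 1206.8 km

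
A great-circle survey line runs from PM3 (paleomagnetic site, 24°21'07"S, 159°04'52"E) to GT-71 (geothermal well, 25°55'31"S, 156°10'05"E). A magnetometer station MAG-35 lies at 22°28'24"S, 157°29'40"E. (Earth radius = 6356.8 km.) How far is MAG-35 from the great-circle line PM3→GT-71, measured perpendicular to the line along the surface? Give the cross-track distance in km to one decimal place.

261.9 km

PM3: φ = -24.35194°, λ = +159.08111°
GT-71: φ = -25.92528°, λ = +156.16806°
MAG-35: φ = -22.47333°, λ = +157.49444°
δ₁₃ = central angle PM3→MAG-35 = 0.041482 rad  (haversine)
θ₁₃ = bearing PM3→MAG-35 = 321.904°,  θ₁₂ = bearing PM3→GT-71 = 238.567°
dₓₜ = R·arcsin(sin δ₁₃ · sin(θ₁₃ − θ₁₂)) = 6356.8·arcsin(0.04147·sin(83.337°)) = 261.910 km
|dₓₜ| = 261.910 km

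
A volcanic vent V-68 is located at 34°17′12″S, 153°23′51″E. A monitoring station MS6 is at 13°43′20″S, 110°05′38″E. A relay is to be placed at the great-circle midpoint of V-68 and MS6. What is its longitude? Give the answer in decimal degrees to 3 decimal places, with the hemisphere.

129.909°E

V-68: φ = -34.28667°, λ = +153.39750°
MS6: φ = -13.72222°, λ = +110.09389°
Bx = cos φ₂ cos Δλ = 0.706958,  By = cos φ₂ sin Δλ = -0.666288
φₘ = atan2(sin φ₁ + sin φ₂, √((cos φ₁ + Bx)² + By²)) = -25.58888°
λₘ = λ₁ + atan2(By, cos φ₁ + Bx) = 129.90885°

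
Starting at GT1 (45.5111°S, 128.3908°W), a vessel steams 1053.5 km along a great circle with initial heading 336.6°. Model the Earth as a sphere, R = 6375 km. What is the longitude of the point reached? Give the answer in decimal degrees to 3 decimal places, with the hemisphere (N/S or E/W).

133.066°W

δ = d/R = 1053.5/6375 = 0.165255 rad
φ₂ = arcsin(sin φ₁ cos δ + cos φ₁ sin δ cos θ)
   = arcsin(-0.71339·0.98638 + 0.70077·0.16450·0.91775) = -36.71744°
λ₂ = λ₁ + atan2(sin θ sin δ cos φ₁, cos δ − sin φ₁ sin φ₂) = -133.06577°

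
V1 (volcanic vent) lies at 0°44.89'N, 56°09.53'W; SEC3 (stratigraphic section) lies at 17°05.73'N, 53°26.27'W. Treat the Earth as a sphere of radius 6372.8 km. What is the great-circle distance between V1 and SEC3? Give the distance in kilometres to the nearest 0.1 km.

1842.5 km

V1: φ = +0.74817°, λ = -56.15883°
SEC3: φ = +17.09550°, λ = -53.43783°
Δφ = 16.3473°,  Δλ = 2.7210°
a = sin²(Δφ/2) + cos φ₁ cos φ₂ sin²(Δλ/2) = 0.020752
c = 2·arcsin(√a) = 0.289119 rad = 16.5653°
d = R·c = 6372.8 × 0.289119 = 1842.5 km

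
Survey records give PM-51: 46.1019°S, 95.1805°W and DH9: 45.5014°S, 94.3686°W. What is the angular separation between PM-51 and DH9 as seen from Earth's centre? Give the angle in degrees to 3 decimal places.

0.825°

Δφ = 0.6005°,  Δλ = 0.8119°
a = sin²(Δφ/2) + cos φ₁ cos φ₂ sin²(Δλ/2) = 0.000052
c = 2·arcsin(√a) = 0.014402 rad = 0.8252°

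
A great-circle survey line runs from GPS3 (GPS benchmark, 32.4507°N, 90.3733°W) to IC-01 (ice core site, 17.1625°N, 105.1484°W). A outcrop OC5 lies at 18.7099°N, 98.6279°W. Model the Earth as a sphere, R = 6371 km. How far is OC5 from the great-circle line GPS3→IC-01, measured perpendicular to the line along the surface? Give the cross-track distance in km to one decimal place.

δ₁₃ = central angle GPS3→OC5 = 0.272505 rad  (haversine)
θ₁₃ = bearing GPS3→OC5 = 210.348°,  θ₁₂ = bearing GPS3→IC-01 = 224.643°
dₓₜ = R·arcsin(sin δ₁₃ · sin(θ₁₃ − θ₁₂)) = 6371·arcsin(0.26914·sin(-14.295°)) = -423.716 km
|dₓₜ| = 423.716 km

423.7 km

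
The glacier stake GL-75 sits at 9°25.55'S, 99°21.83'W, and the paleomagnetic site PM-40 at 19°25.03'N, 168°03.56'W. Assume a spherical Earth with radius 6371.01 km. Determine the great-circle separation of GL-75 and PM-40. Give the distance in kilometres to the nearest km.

8176 km

GL-75: φ = -9.42583°, λ = -99.36383°
PM-40: φ = +19.41717°, λ = -168.05933°
Δφ = 28.8430°,  Δλ = -68.6955°
a = sin²(Δφ/2) + cos φ₁ cos φ₂ sin²(Δλ/2) = 0.358206
c = 2·arcsin(√a) = 1.283262 rad = 73.5255°
d = R·c = 6371.01 × 1.283262 = 8175.7 km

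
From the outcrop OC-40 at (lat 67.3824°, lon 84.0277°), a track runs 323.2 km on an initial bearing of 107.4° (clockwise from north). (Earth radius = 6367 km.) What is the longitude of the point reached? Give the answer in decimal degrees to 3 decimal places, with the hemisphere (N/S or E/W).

90.962°E

δ = d/R = 323.2/6367 = 0.050762 rad
φ₂ = arcsin(sin φ₁ cos δ + cos φ₁ sin δ cos θ)
   = arcsin(0.92309·0.99871 + 0.38458·0.05074·-0.29904) = 66.35782°
λ₂ = λ₁ + atan2(sin θ sin δ cos φ₁, cos δ − sin φ₁ sin φ₂) = 90.96230°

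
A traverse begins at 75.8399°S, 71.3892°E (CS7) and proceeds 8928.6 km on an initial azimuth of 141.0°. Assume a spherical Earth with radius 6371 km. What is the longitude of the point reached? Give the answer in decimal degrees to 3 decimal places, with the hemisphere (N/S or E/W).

δ = d/R = 8928.6/6371 = 1.401444 rad
φ₂ = arcsin(sin φ₁ cos δ + cos φ₁ sin δ cos θ)
   = arcsin(-0.96962·0.16854 + 0.24463·0.98569·-0.77715) = -20.53736°
λ₂ = λ₁ + atan2(sin θ sin δ cos φ₁, cos δ − sin φ₁ sin φ₂) = -150.09537°

150.095°W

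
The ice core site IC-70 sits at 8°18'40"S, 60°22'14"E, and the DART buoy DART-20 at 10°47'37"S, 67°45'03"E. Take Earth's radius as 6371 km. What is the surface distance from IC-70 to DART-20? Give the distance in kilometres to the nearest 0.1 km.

IC-70: φ = -8.31111°, λ = +60.37056°
DART-20: φ = -10.79361°, λ = +67.75083°
Δφ = -2.4825°,  Δλ = 7.3803°
a = sin²(Δφ/2) + cos φ₁ cos φ₂ sin²(Δλ/2) = 0.004496
c = 2·arcsin(√a) = 0.134198 rad = 7.6890°
d = R·c = 6371 × 0.134198 = 855.0 km

855.0 km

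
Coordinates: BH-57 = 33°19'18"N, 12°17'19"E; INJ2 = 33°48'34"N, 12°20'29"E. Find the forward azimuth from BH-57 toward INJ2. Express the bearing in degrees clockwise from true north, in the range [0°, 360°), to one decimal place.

5.1°

BH-57: φ = +33.32167°, λ = +12.28861°
INJ2: φ = +33.80944°, λ = +12.34139°
Δλ = 0.0528°
y = sin Δλ · cos φ₂ = 0.000765
x = cos φ₁ sin φ₂ − sin φ₁ cos φ₂ cos Δλ = 0.008513
θ = atan2(y, x) = 5.1372° → 5.1372° (mod 360°)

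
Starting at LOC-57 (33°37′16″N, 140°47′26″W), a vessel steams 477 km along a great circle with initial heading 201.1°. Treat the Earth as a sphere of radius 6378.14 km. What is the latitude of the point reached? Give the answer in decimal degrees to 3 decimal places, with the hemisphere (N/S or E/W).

29.611°N

LOC-57: φ = +33.62111°, λ = -140.79056°
δ = d/R = 477/6378.14 = 0.074787 rad
φ₂ = arcsin(sin φ₁ cos δ + cos φ₁ sin δ cos θ)
   = arcsin(0.55370·0.99720 + 0.83272·0.07472·-0.93295) = 29.61069°
λ₂ = λ₁ + atan2(sin θ sin δ cos φ₁, cos δ − sin φ₁ sin φ₂) = -142.56347°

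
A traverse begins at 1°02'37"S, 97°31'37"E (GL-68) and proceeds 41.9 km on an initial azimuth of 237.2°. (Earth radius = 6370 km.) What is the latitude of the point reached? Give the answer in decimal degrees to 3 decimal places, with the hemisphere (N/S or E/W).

GL-68: φ = -1.04361°, λ = +97.52694°
δ = d/R = 41.9/6370 = 0.006578 rad
φ₂ = arcsin(sin φ₁ cos δ + cos φ₁ sin δ cos θ)
   = arcsin(-0.01821·0.99998 + 0.99983·0.00658·-0.54171) = -1.24775°
λ₂ = λ₁ + atan2(sin θ sin δ cos φ₁, cos δ − sin φ₁ sin φ₂) = 97.21008°

1.248°S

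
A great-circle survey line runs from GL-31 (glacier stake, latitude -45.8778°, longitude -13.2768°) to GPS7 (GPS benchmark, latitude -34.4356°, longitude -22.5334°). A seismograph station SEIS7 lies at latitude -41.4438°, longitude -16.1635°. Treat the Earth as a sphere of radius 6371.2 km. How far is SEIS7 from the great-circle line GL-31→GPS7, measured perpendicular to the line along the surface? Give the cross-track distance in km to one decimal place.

81.4 km

δ₁₃ = central angle GL-31→SEIS7 = 0.085526 rad  (haversine)
θ₁₃ = bearing GL-31→SEIS7 = 333.773°,  θ₁₂ = bearing GL-31→GPS7 = 325.170°
dₓₜ = R·arcsin(sin δ₁₃ · sin(θ₁₃ − θ₁₂)) = 6371.2·arcsin(0.08542·sin(8.603°)) = 81.414 km
|dₓₜ| = 81.414 km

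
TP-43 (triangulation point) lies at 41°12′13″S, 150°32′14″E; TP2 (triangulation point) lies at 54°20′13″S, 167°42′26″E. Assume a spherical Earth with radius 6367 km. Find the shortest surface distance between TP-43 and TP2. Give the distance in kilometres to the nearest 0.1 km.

TP-43: φ = -41.20361°, λ = +150.53722°
TP2: φ = -54.33694°, λ = +167.70722°
Δφ = -13.1333°,  Δλ = 17.1700°
a = sin²(Δφ/2) + cos φ₁ cos φ₂ sin²(Δλ/2) = 0.022853
c = 2·arcsin(√a) = 0.303505 rad = 17.3896°
d = R·c = 6367 × 0.303505 = 1932.4 km

1932.4 km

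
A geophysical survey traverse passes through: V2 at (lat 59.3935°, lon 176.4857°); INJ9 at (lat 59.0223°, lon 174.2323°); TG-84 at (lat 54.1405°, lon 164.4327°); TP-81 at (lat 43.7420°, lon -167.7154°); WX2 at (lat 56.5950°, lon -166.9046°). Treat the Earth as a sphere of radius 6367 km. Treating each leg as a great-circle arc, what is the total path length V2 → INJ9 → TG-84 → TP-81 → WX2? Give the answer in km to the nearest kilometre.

4688 km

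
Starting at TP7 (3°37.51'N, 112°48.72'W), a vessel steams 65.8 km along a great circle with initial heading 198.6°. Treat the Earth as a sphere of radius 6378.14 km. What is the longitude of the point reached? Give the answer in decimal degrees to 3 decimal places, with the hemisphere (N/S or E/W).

113.001°W

TP7: φ = +3.62517°, λ = -112.81200°
δ = d/R = 65.8/6378.14 = 0.010316 rad
φ₂ = arcsin(sin φ₁ cos δ + cos φ₁ sin δ cos θ)
   = arcsin(0.06323·0.99995 + 0.99800·0.01032·-0.94777) = 3.06493°
λ₂ = λ₁ + atan2(sin θ sin δ cos φ₁, cos δ − sin φ₁ sin φ₂) = -113.00080°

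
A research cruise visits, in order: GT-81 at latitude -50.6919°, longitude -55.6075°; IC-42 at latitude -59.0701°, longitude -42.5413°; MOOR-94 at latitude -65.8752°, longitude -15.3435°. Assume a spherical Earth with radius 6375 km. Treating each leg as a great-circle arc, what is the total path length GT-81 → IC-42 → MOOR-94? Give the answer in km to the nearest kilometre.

2821 km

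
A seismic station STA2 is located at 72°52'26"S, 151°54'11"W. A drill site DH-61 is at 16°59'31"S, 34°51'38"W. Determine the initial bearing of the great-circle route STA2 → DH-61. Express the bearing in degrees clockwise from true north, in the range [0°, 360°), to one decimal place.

120.5°

STA2: φ = -72.87389°, λ = -151.90306°
DH-61: φ = -16.99194°, λ = -34.86056°
Δλ = 117.0425°
y = sin Δλ · cos φ₂ = 0.851788
x = cos φ₁ sin φ₂ − sin φ₁ cos φ₂ cos Δλ = -0.501581
θ = atan2(y, x) = 120.4920° → 120.4920° (mod 360°)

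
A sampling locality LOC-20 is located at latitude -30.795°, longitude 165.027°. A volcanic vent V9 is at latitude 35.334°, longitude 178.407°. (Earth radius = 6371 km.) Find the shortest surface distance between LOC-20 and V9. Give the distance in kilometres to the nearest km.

Δφ = 66.1290°,  Δλ = 13.3800°
a = sin²(Δφ/2) + cos φ₁ cos φ₂ sin²(Δλ/2) = 0.307171
c = 2·arcsin(√a) = 1.174876 rad = 67.3154°
d = R·c = 6371 × 1.174876 = 7485.1 km

7485 km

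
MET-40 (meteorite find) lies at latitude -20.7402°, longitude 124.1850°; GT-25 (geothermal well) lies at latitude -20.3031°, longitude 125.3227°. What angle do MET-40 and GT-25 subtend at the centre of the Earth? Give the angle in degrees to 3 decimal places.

Δφ = 0.4371°,  Δλ = 1.1377°
a = sin²(Δφ/2) + cos φ₁ cos φ₂ sin²(Δλ/2) = 0.000101
c = 2·arcsin(√a) = 0.020100 rad = 1.1517°

1.152°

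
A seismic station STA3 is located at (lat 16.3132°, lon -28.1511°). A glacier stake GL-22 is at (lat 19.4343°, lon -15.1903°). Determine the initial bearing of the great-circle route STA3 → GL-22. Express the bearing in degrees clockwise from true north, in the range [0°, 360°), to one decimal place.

Δλ = 12.9608°
y = sin Δλ · cos φ₂ = 0.211505
x = cos φ₁ sin φ₂ − sin φ₁ cos φ₂ cos Δλ = 0.061195
θ = atan2(y, x) = 73.8633° → 73.8633° (mod 360°)

73.9°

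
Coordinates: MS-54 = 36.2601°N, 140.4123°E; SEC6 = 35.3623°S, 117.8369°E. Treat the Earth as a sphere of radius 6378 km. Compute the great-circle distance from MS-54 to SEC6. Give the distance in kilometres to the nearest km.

8309 km

Δφ = -71.6224°,  Δλ = -22.5754°
a = sin²(Δφ/2) + cos φ₁ cos φ₂ sin²(Δλ/2) = 0.367554
c = 2·arcsin(√a) = 1.302705 rad = 74.6395°
d = R·c = 6378 × 1.302705 = 8308.7 km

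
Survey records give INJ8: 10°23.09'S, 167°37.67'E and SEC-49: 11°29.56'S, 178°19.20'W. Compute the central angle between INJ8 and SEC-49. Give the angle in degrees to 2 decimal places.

INJ8: φ = -10.38483°, λ = +167.62783°
SEC-49: φ = -11.49267°, λ = -178.32000°
Δφ = -1.1078°,  Δλ = 14.0522°
a = sin²(Δφ/2) + cos φ₁ cos φ₂ sin²(Δλ/2) = 0.014516
c = 2·arcsin(√a) = 0.241549 rad = 13.8398°

13.84°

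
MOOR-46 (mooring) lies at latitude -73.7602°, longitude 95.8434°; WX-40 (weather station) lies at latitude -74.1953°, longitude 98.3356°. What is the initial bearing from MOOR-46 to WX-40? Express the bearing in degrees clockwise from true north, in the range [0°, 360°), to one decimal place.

123.5°

Δλ = 2.4922°
y = sin Δλ · cos φ₂ = 0.011843
x = cos φ₁ sin φ₂ − sin φ₁ cos φ₂ cos Δλ = -0.007841
θ = atan2(y, x) = 123.5081° → 123.5081° (mod 360°)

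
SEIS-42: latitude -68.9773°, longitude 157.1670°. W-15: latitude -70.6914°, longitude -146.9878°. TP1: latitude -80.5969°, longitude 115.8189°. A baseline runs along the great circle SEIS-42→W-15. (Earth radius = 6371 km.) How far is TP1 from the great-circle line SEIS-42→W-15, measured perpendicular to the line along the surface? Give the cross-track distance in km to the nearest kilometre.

δ₁₃ = central angle SEIS-42→TP1 = 0.265751 rad  (haversine)
θ₁₃ = bearing SEIS-42→TP1 = 204.265°,  θ₁₂ = bearing SEIS-42→W-15 = 121.133°
dₓₜ = R·arcsin(sin δ₁₃ · sin(θ₁₃ − θ₁₂)) = 6371·arcsin(0.26263·sin(83.133°)) = 1680.665 km
|dₓₜ| = 1680.665 km

1681 km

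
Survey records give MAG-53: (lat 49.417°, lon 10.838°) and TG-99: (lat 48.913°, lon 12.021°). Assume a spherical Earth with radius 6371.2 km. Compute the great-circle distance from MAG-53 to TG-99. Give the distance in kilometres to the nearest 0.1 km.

102.7 km

Δφ = -0.5040°,  Δλ = 1.1830°
a = sin²(Δφ/2) + cos φ₁ cos φ₂ sin²(Δλ/2) = 0.000065
c = 2·arcsin(√a) = 0.016113 rad = 0.9232°
d = R·c = 6371.2 × 0.016113 = 102.7 km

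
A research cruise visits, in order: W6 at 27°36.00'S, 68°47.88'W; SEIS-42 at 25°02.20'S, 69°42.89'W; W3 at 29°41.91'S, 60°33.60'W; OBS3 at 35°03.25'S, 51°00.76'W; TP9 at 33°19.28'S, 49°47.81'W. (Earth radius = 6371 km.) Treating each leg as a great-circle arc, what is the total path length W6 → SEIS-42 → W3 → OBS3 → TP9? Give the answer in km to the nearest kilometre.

W6: φ = -27.60000°, λ = -68.79800°
SEIS-42: φ = -25.03667°, λ = -69.71483°
W3: φ = -29.69850°, λ = -60.56000°
OBS3: φ = -35.05417°, λ = -51.01267°
TP9: φ = -33.32133°, λ = -49.79683°
W6→SEIS-42: c = 0.046981 rad, d = 299.32 km
SEIS-42→W3: c = 0.163482 rad, d = 1041.54 km
W3→OBS3: c = 0.168811 rad, d = 1075.49 km
OBS3→TP9: c = 0.034968 rad, d = 222.78 km
Total = 299.32 + 1041.54 + 1075.49 + 222.78 = 2639.13 km

2639 km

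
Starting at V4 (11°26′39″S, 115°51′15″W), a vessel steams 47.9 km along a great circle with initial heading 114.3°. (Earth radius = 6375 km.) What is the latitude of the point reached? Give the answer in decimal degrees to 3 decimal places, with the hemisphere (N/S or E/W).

11.621°S

V4: φ = -11.44417°, λ = -115.85417°
δ = d/R = 47.9/6375 = 0.007514 rad
φ₂ = arcsin(sin φ₁ cos δ + cos φ₁ sin δ cos θ)
   = arcsin(-0.19841·0.99997 + 0.98012·0.00751·-0.41151) = -11.62105°
λ₂ = λ₁ + atan2(sin θ sin δ cos φ₁, cos δ − sin φ₁ sin φ₂) = -115.45359°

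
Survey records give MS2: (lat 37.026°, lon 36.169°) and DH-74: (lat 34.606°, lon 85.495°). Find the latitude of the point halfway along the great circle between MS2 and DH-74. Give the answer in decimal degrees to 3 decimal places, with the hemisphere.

38.452°N

Bx = cos φ₂ cos Δλ = 0.536444,  By = cos φ₂ sin Δλ = 0.624246
φₘ = atan2(sin φ₁ + sin φ₂, √((cos φ₁ + Bx)² + By²)) = 38.45190°
λₘ = λ₁ + atan2(By, cos φ₁ + Bx) = 61.23299°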